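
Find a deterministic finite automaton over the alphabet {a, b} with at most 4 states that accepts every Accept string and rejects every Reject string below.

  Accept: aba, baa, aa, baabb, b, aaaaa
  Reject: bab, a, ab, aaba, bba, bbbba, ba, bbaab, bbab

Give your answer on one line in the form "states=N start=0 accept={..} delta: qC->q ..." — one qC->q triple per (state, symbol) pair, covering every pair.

Grow the machine one transition at a time. Run the examples from 0; the earliest place one falls off (shortest prefix, ties alphabetical) gets sent to the lowest-numbered state that keeps every Accept/Reject pair distinguishable — a pair clashes when both reach the same state with identical unread suffix — and to a fresh state only if none does.
a: 0a undefined. 0a->0: no, aba/aaba meet in 0 with "ba" left. Open state 1: 0a->1.
b: 0b undefined. 0b->0: ok.
aa: 1a undefined. 1a->0: no, baa/bbaab meet in 0. 1a->1: no, aba/aaba meet in 1 with "ba" left. Open state 2: 1a->2.
ab: 1b undefined. 1b->0: no, aba/a meet in 1. 1b->1: ok.
aaa: 2a undefined. 2a->0: ok.
aab: 2b undefined. 2b->0: no, baabb/bbaab meet in 0. 2b->1: no, aba/aaba meet in 2. 2b->2: no, aba/bbaab meet in 2. Open state 3: 2b->3.
aaba: 3a undefined. 3a->0: no, b/aaba meet in 0. 3a->1: ok.
baabb: 3b undefined. 3b->0: ok.
All examples now run through 4 states with every (state, symbol) defined. Accept strings end in {0,2}, Reject strings end in {1,3}; accept={0,2}.

states=4 start=0 accept={0,2} delta: 0a->1 0b->0 1a->2 1b->1 2a->0 2b->3 3a->1 3b->0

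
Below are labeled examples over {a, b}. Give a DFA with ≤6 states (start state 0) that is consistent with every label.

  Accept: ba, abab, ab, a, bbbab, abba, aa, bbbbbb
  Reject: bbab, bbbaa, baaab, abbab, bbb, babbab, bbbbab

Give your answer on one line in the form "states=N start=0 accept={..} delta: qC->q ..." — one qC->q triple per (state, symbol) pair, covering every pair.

states=6 start=0 accept={0,1,2} delta: 0a->0 0b->1 1a->2 1b->3 2a->3 2b->1 3a->1 3b->4 4a->2 4b->5 5a->1 5b->0

Fold the examples into a partial DFA from state 0: repeatedly fix the first undefined (state, symbol) met by the shortest-then-alphabetical prefix, trying targets in increasing order and rejecting any under which an Accept and a Reject string meet in one state with the same remainder; add a state when all current targets are rejected. Accepting states are where Accept strings end.
a: 0a undefined. 0a->0: ok.
b: 0b undefined. 0b->0: no, ba/bbab meet in 0. Open state 1: 0b->1.
ba: 1a undefined. 1a->0: no, abab/baaab meet in 1. 1a->1: no, abab/baaab meet in 1 with "b" left. Open state 2: 1a->2.
bb: 1b undefined. 1b->0: no, ab/bbab meet in 1. 1b->1: no, abab/bbab meet in 2 with "b" left. 1b->2: no, abab/bbb meet in 2 with "b" left. Open state 3: 1b->3.
baa: 2a undefined. 2a->0: no, ab/baaab meet in 1. 2a->1: no, abab/baaab meet in 2 with "b" left. 2a->2: no, abab/baaab meet in 2 with "b" left. 2a->3: ok.
bab: 2b undefined. 2b->0: no, abab/babbab meet in 0. 2b->1: ok.
bba: 3a undefined. 3a->0: no, abab/bbab meet in 1. 3a->1: ok.
bbb: 3b undefined. 3b->0: no, abab/bbbbab meet in 1. 3b->1: no, abab/bbb meet in 1. 3b->2: no, ba/bbb meet in 2. 3b->3: no, ba/bbbaa meet in 2. Open state 4: 3b->4.
bbba: 4a undefined. 4a->0: no, a/bbbaa meet in 0. 4a->1: no, ba/bbbaa meet in 2. 4a->2: ok.
bbbb: 4b undefined. 4b->0: no, abab/bbbbab meet in 1. 4b->1: no, abab/bbbbab meet in 1. 4b->2: no, bbbbbb/bbab meet in 3. 4b->3: no, bbbbbb/bbab meet in 3. 4b->4: no, abab/bbbbab meet in 1. Open state 5: 4b->5.
bbbba: 5a undefined. 5a->0: no, abab/bbbbab meet in 1. 5a->1: ok.
bbbbb: 5b undefined. 5b->0: ok.
All examples now run through 6 states with every (state, symbol) defined. Accept strings end in {0,1,2}, Reject strings end in {3,4}; accept={0,1,2}.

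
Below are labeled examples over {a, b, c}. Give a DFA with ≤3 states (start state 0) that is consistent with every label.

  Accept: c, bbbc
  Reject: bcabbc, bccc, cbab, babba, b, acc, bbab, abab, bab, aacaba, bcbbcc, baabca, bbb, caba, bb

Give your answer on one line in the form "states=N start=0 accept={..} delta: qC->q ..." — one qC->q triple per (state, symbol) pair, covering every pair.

Fold the examples into a partial DFA from state 0: repeatedly fix the first undefined (state, symbol) met by the shortest-then-alphabetical prefix, trying targets in increasing order and rejecting any under which an Accept and a Reject string meet in one state with the same remainder; add a state when all current targets are rejected. Accepting states are where Accept strings end.
a: 0a undefined. 0a->0: ok.
b: 0b undefined. 0b->0: ok.
c: 0c undefined. 0c->0: no, c/bcabbc meet in 0. Open state 1: 0c->1.
ca: 1a undefined. 1a->0: no, c/bcabbc meet in 1. 1a->1: no, c/baabca meet in 1. Open state 2: 1a->2.
cb: 1b undefined. 1b->0: ok.
acc: 1c undefined. 1c->0: no, c/bccc meet in 1. 1c->1: no, c/bccc meet in 1. 1c->2: ok.
cab: 2b undefined. 2b->0: no, c/bcabbc meet in 1. 2b->1: no, c/bcabbc meet in 1. 2b->2: ok.
bccc: 2c undefined. 2c->0: ok.
caba: 2a undefined. 2a->0: ok.
All examples now run through 3 states with every (state, symbol) defined. Accept strings end in {1}, Reject strings end in {0,2}; accept={1}.

states=3 start=0 accept={1} delta: 0a->0 0b->0 0c->1 1a->2 1b->0 1c->2 2a->0 2b->2 2c->0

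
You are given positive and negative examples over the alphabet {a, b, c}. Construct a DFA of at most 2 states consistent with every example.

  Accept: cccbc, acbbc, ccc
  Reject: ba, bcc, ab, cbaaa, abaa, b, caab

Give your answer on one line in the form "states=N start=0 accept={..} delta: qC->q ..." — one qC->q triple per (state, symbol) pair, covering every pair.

states=2 start=0 accept={1} delta: 0a->0 0b->0 0c->1 1a->0 1b->0 1c->0

Fold the examples into a partial DFA from state 0: repeatedly fix the first undefined (state, symbol) met by the shortest-then-alphabetical prefix, trying targets in increasing order and rejecting any under which an Accept and a Reject string meet in one state with the same remainder; add a state when all current targets are rejected. Accepting states are where Accept strings end.
a: 0a undefined. 0a->0: ok.
b: 0b undefined. 0b->0: ok.
c: 0c undefined. 0c->0: no, cccbc/ba meet in 0. Open state 1: 0c->1.
ca: 1a undefined. 1a->0: ok.
cb: 1b undefined. 1b->0: ok.
cc: 1c undefined. 1c->0: ok.
All examples now run through 2 states with every (state, symbol) defined. Accept strings end in {1}, Reject strings end in {0}; accept={1}.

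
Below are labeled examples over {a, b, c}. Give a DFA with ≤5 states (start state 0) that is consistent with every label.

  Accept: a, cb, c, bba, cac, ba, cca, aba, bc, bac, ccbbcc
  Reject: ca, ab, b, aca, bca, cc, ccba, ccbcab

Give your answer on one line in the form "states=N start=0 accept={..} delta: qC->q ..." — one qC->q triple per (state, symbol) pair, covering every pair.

states=5 start=0 accept={0,2} delta: 0a->0 0b->1 0c->2 1a->0 1b->0 1c->2 2a->1 2b->0 2c->3 3a->0 3b->4 3c->0 4a->1 4b->2 4c->0

State merging on the prefix tree: take the shortest (then alphabetical) example prefix whose next move is undefined and point that move at state 0, else 1, else 2, ...; a target is out if some Accept/Reject pair would then sit in one state with the same input left (inseparable). If every existing state is out, open a new one.
a: 0a undefined. 0a->0: ok.
b: 0b undefined. 0b->0: no, a/ab meet in 0. Open state 1: 0b->1.
c: 0c undefined. 0c->0: no, a/ca meet in 0. 0c->1: no, c/ab meet in 1. Open state 2: 0c->2.
ba: 1a undefined. 1a->0: ok.
bb: 1b undefined. 1b->0: ok.
bc: 1c undefined. 1c->0: no, a/bca meet in 0. 1c->1: no, a/bca meet in 0. 1c->2: ok.
ca: 2a undefined. 2a->0: no, a/ca meet in 0. 2a->1: ok.
cb: 2b undefined. 2b->0: ok.
cc: 2c undefined. 2c->0: no, a/cc meet in 0. 2c->1: no, a/ccba meet in 0. 2c->2: no, a/ccba meet in 0. Open state 3: 2c->3.
cca: 3a undefined. 3a->0: ok.
ccb: 3b undefined. 3b->0: no, a/ccba meet in 0. 3b->1: no, a/ccba meet in 0. 3b->2: no, ccbbcc/cc meet in 3. 3b->3: no, a/ccba meet in 0. Open state 4: 3b->4.
ccba: 4a undefined. 4a->0: no, a/ccba meet in 0. 4a->1: ok.
ccbb: 4b undefined. 4b->0: no, ccbbcc/cc meet in 3. 4b->1: no, ccbbcc/cc meet in 3. 4b->2: ok.
ccbc: 4c undefined. 4c->0: ok.
ccbbcc: 3c undefined. 3c->0: ok.
All examples now run through 5 states with every (state, symbol) defined. Accept strings end in {0,2}, Reject strings end in {1,3}; accept={0,2}.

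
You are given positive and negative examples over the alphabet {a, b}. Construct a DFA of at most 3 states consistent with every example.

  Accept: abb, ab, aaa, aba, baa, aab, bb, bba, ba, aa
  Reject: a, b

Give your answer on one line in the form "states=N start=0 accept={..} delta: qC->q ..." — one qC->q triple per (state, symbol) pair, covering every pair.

State merging on the prefix tree: take the shortest (then alphabetical) example prefix whose next move is undefined and point that move at state 0, else 1, else 2, ...; a target is out if some Accept/Reject pair would then sit in one state with the same input left (inseparable). If every existing state is out, open a new one.
a: 0a undefined. 0a->0: no, ab/b meet in 0 with "b" left. Open state 1: 0a->1.
b: 0b undefined. 0b->0: no, bb/b meet in 0. 0b->1: ok.
aa: 1a undefined. 1a->0: no, aaa/a meet in 1. 1a->1: no, aaa/a meet in 1. Open state 2: 1a->2.
ab: 1b undefined. 1b->0: no, abb/a meet in 1. 1b->1: no, abb/a meet in 1. 1b->2: ok.
aaa: 2a undefined. 2a->0: ok.
aab: 2b undefined. 2b->0: ok.
All examples now run through 3 states with every (state, symbol) defined. Accept strings end in {0,2}, Reject strings end in {1}; accept={0,2}.

states=3 start=0 accept={0,2} delta: 0a->1 0b->1 1a->2 1b->2 2a->0 2b->0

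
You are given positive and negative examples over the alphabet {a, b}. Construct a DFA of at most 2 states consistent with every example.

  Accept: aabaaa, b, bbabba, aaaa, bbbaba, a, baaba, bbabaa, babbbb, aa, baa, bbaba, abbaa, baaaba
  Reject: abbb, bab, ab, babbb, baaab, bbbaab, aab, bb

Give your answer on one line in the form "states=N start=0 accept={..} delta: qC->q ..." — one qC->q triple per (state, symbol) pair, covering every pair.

Grow the machine one transition at a time. Run the examples from 0; the earliest place one falls off (shortest prefix, ties alphabetical) gets sent to the lowest-numbered state that keeps every Accept/Reject pair distinguishable — a pair clashes when both reach the same state with identical unread suffix — and to a fresh state only if none does.
a: 0a undefined. 0a->0: no, b/ab meet in 0 with "b" left. Open state 1: 0a->1.
b: 0b undefined. 0b->0: no, b/bb meet in 0. 0b->1: ok.
aa: 1a undefined. 1a->0: no, b/bab meet in 1. 1a->1: ok.
ab: 1b undefined. 1b->0: ok.
All examples now run through 2 states with every (state, symbol) defined. Accept strings end in {1}, Reject strings end in {0}; accept={1}.

states=2 start=0 accept={1} delta: 0a->1 0b->1 1a->1 1b->0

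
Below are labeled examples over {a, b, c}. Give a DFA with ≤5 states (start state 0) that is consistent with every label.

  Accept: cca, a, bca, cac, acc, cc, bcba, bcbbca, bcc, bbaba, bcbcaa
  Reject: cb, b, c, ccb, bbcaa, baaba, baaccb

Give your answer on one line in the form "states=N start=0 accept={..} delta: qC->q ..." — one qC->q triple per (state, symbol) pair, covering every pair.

State merging on the prefix tree: take the shortest (then alphabetical) example prefix whose next move is undefined and point that move at state 0, else 1, else 2, ...; a target is out if some Accept/Reject pair would then sit in one state with the same input left (inseparable). If every existing state is out, open a new one.
a: 0a undefined. 0a->0: ok.
b: 0b undefined. 0b->0: no, a/b meet in 0. Open state 1: 0b->1.
c: 0c undefined. 0c->0: no, cca/c meet in 0. 0c->1: ok.
ba: 1a undefined. 1a->0: no, a/baaba meet in 0. 1a->1: ok.
bb: 1b undefined. 1b->0: no, a/cb meet in 0. 1b->1: no, bbaba/cb meet in 1. Open state 2: 1b->2.
bc: 1c undefined. 1c->0: no, bcba/b meet in 1. 1c->1: no, cca/b meet in 1. 1c->2: no, cca/baaba meet in 2 with "a" left. Open state 3: 1c->3.
bba: 2a undefined. 2a->0: no, a/baaba meet in 0. 2a->1: no, bbaba/b meet in 1. 2a->2: ok.
bbc: 2c undefined. 2c->0: no, a/bbcaa meet in 0. 2c->1: ok.
bca: 3a undefined. 3a->0: ok.
bcb: 3b undefined. 3b->0: no, cca/ccb meet in 0. 3b->1: no, bcba/b meet in 1. 3b->2: no, bcba/cb meet in 2. 3b->3: no, cac/ccb meet in 3. Open state 4: 3b->4.
bcc: 3c undefined. 3c->0: ok.
bbab: 2b undefined. 2b->0: ok.
bcba: 4a undefined. 4a->0: ok.
bcbb: 4b undefined. 4b->0: no, bcbbca/b meet in 1. 4b->1: ok.
bcbc: 4c undefined. 4c->0: ok.
All examples now run through 5 states with every (state, symbol) defined. Accept strings end in {0,3}, Reject strings end in {1,2,4}; accept={0,3}.

states=5 start=0 accept={0,3} delta: 0a->0 0b->1 0c->1 1a->1 1b->2 1c->3 2a->2 2b->0 2c->1 3a->0 3b->4 3c->0 4a->0 4b->1 4c->0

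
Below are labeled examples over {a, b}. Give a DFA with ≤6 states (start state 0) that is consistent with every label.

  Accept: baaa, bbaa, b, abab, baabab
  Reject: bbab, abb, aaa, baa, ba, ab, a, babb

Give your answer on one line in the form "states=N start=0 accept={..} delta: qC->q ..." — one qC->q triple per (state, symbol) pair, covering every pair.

State merging on the prefix tree: take the shortest (then alphabetical) example prefix whose next move is undefined and point that move at state 0, else 1, else 2, ...; a target is out if some Accept/Reject pair would then sit in one state with the same input left (inseparable). If every existing state is out, open a new one.
a: 0a undefined. 0a->0: no, b/ab meet in 0 with "b" left. Open state 1: 0a->1.
b: 0b undefined. 0b->0: no, baaa/aaa meet in 1 with "aa" left. 0b->1: no, b/a meet in 1. Open state 2: 0b->2.
aa: 1a undefined. 1a->0: ok.
ab: 1b undefined. 1b->0: no, b/abb meet in 2. 1b->1: ok.
ba: 2a undefined. 2a->0: no, baaa/ba meet in 0. 2a->1: no, baaa/abb meet in 1. 2a->2: no, baaa/baa meet in 2. Open state 3: 2a->3.
bb: 2b undefined. 2b->0: ok.
baa: 3a undefined. 3a->0: no, baaa/bbab meet in 1. 3a->1: ok.
bab: 3b undefined. 3b->0: no, b/babb meet in 2. 3b->1: ok.
All examples now run through 4 states with every (state, symbol) defined. Accept strings end in {0,2}, Reject strings end in {1,3}; accept={0,2}.

states=4 start=0 accept={0,2} delta: 0a->1 0b->2 1a->0 1b->1 2a->3 2b->0 3a->1 3b->1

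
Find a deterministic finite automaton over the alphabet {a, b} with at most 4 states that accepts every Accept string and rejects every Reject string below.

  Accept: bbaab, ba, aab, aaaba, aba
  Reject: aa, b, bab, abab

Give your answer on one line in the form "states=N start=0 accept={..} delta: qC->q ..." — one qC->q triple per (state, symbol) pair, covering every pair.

Fold the examples into a partial DFA from state 0: repeatedly fix the first undefined (state, symbol) met by the shortest-then-alphabetical prefix, trying targets in increasing order and rejecting any under which an Accept and a Reject string meet in one state with the same remainder; add a state when all current targets are rejected. Accepting states are where Accept strings end.
a: 0a undefined. 0a->0: no, aab/b meet in 0 with "b" left. Open state 1: 0a->1.
b: 0b undefined. 0b->0: ok.
aa: 1a undefined. 1a->0: no, bbaab/aa meet in 0. 1a->1: no, bbaab/bab meet in 1 with "b" left. Open state 2: 1a->2.
ab: 1b undefined. 1b->0: ok.
aaa: 2a undefined. 2a->0: ok.
aab: 2b undefined. 2b->0: no, bbaab/b meet in 0. 2b->1: ok.
All examples now run through 3 states with every (state, symbol) defined. Accept strings end in {1}, Reject strings end in {0,2}; accept={1}.

states=3 start=0 accept={1} delta: 0a->1 0b->0 1a->2 1b->0 2a->0 2b->1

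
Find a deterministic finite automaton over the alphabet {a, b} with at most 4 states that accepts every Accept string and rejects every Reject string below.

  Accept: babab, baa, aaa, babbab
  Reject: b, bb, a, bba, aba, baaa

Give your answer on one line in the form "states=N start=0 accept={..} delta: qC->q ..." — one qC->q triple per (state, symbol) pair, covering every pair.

states=4 start=0 accept={2,3} delta: 0a->1 0b->1 1a->2 1b->0 2a->3 2b->2 3a->0 3b->2

Grow the machine one transition at a time. Run the examples from 0; the earliest place one falls off (shortest prefix, ties alphabetical) gets sent to the lowest-numbered state that keeps every Accept/Reject pair distinguishable — a pair clashes when both reach the same state with identical unread suffix — and to a fresh state only if none does.
a: 0a undefined. 0a->0: no, aaa/a meet in 0. Open state 1: 0a->1.
b: 0b undefined. 0b->0: no, aaa/baaa meet in 1 with "aa" left. 0b->1: ok.
aa: 1a undefined. 1a->0: no, babab/b meet in 1. 1a->1: no, baa/b meet in 1. Open state 2: 1a->2.
ab: 1b undefined. 1b->0: ok.
aaa: 2a undefined. 2a->0: no, baa/bb meet in 0. 2a->1: no, baa/b meet in 1. 2a->2: no, baa/baaa meet in 2. Open state 3: 2a->3.
bab: 2b undefined. 2b->0: no, babab/bb meet in 0. 2b->1: no, babab/b meet in 1. 2b->2: ok.
baaa: 3a undefined. 3a->0: ok.
babab: 3b undefined. 3b->0: no, babab/bb meet in 0. 3b->1: no, babab/b meet in 1. 3b->2: ok.
All examples now run through 4 states with every (state, symbol) defined. Accept strings end in {2,3}, Reject strings end in {0,1}; accept={2,3}.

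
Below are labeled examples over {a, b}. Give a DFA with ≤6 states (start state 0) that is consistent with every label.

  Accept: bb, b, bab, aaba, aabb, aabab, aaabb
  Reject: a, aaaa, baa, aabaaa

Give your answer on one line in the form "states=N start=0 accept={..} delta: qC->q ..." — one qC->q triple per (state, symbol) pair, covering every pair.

states=3 start=0 accept={1,2} delta: 0a->0 0b->1 1a->2 1b->1 2a->0 2b->1

Grow the machine one transition at a time. Run the examples from 0; the earliest place one falls off (shortest prefix, ties alphabetical) gets sent to the lowest-numbered state that keeps every Accept/Reject pair distinguishable — a pair clashes when both reach the same state with identical unread suffix — and to a fresh state only if none does.
a: 0a undefined. 0a->0: ok.
b: 0b undefined. 0b->0: no, bb/a meet in 0. Open state 1: 0b->1.
ba: 1a undefined. 1a->0: no, aaba/a meet in 0. 1a->1: no, b/baa meet in 1. Open state 2: 1a->2.
bb: 1b undefined. 1b->0: no, bb/a meet in 0. 1b->1: ok.
baa: 2a undefined. 2a->0: ok.
bab: 2b undefined. 2b->0: no, bab/a meet in 0. 2b->1: ok.
All examples now run through 3 states with every (state, symbol) defined. Accept strings end in {1,2}, Reject strings end in {0}; accept={1,2}.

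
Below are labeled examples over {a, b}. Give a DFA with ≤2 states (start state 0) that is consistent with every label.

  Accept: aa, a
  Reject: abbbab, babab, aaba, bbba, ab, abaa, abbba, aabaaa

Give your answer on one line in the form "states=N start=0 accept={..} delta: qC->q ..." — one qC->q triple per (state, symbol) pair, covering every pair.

Grow the machine one transition at a time. Run the examples from 0; the earliest place one falls off (shortest prefix, ties alphabetical) gets sent to the lowest-numbered state that keeps every Accept/Reject pair distinguishable — a pair clashes when both reach the same state with identical unread suffix — and to a fresh state only if none does.
a: 0a undefined. 0a->0: ok.
b: 0b undefined. 0b->0: no, aa/abbbab meet in 0. Open state 1: 0b->1.
ba: 1a undefined. 1a->0: no, aa/aaba meet in 0. 1a->1: ok.
bb: 1b undefined. 1b->0: no, aa/abbbab meet in 0. 1b->1: ok.
All examples now run through 2 states with every (state, symbol) defined. Accept strings end in {0}, Reject strings end in {1}; accept={0}.

states=2 start=0 accept={0} delta: 0a->0 0b->1 1a->1 1b->1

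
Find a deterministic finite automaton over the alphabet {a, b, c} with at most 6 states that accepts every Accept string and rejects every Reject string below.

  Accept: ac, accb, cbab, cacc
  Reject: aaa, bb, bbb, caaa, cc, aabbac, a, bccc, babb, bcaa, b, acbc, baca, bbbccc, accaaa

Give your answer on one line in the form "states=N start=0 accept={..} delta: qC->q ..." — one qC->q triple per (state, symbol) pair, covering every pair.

State merging on the prefix tree: take the shortest (then alphabetical) example prefix whose next move is undefined and point that move at state 0, else 1, else 2, ...; a target is out if some Accept/Reject pair would then sit in one state with the same input left (inseparable). If every existing state is out, open a new one.
a: 0a undefined. 0a->0: ok.
b: 0b undefined. 0b->0: no, ac/aabbac meet in 0 with "c" left. Open state 1: 0b->1.
c: 0c undefined. 0c->0: no, ac/aaa meet in 0. 0c->1: no, ac/b meet in 1. Open state 2: 0c->2.
ba: 1a undefined. 1a->0: ok.
bb: 1b undefined. 1b->0: no, ac/aabbac meet in 2. 1b->1: no, ac/aabbac meet in 2. 1b->2: no, ac/bb meet in 2. Open state 3: 1b->3.
bc: 1c undefined. 1c->0: ok.
ca: 2a undefined. 2a->0: no, cacc/cc meet in 2 with "c" left. 2a->1: ok.
cb: 2b undefined. 2b->0: no, ac/acbc meet in 2. 2b->1: no, cbab/b meet in 1. 2b->2: no, cbab/bb meet in 3. 2b->3: ok.
cc: 2c undefined. 2c->0: no, accb/b meet in 1. 2c->1: no, accb/bb meet in 3. 2c->2: no, ac/cc meet in 2. 2c->3: no, accb/bbb meet in 3 with "b" left. Open state 4: 2c->4.
bbb: 3b undefined. 3b->0: ok.
cba: 3a undefined. 3a->0: no, ac/aabbac meet in 2. 3a->1: no, cbab/bb meet in 3. 3a->2: no, cbab/bb meet in 3. 3a->3: no, cbab/aaa meet in 0. 3a->4: ok.
acbc: 3c undefined. 3c->0: ok.
acca: 4a undefined. 4a->0: ok.
accb: 4b undefined. 4b->0: no, accb/aaa meet in 0. 4b->1: no, accb/b meet in 1. 4b->2: ok.
aabbac: 4c undefined. 4c->0: ok.
All examples now run through 5 states with every (state, symbol) defined. Accept strings end in {2}, Reject strings end in {0,1,3,4}; accept={2}.

states=5 start=0 accept={2} delta: 0a->0 0b->1 0c->2 1a->0 1b->3 1c->0 2a->1 2b->3 2c->4 3a->4 3b->0 3c->0 4a->0 4b->2 4c->0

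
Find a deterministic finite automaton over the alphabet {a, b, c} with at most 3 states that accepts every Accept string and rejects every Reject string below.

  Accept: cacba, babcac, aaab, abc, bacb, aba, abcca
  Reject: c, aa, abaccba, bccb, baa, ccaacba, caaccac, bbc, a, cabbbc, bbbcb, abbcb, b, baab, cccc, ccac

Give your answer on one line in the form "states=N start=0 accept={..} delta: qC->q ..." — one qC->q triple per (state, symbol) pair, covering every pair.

states=3 start=0 accept={2} delta: 0a->1 0b->0 0c->0 1a->0 1b->2 1c->1 2a->2 2b->0 2c->2

Grow the machine one transition at a time. Run the examples from 0; the earliest place one falls off (shortest prefix, ties alphabetical) gets sent to the lowest-numbered state that keeps every Accept/Reject pair distinguishable — a pair clashes when both reach the same state with identical unread suffix — and to a fresh state only if none does.
a: 0a undefined. 0a->0: no, aaab/b meet in 0 with "b" left. Open state 1: 0a->1.
b: 0b undefined. 0b->0: ok.
c: 0c undefined. 0c->0: ok.
aa: 1a undefined. 1a->0: ok.
ab: 1b undefined. 1b->0: no, babcac/caaccac meet in 1 with "c" left. 1b->1: no, aaab/abaccba meet in 1. Open state 2: 1b->2.
aba: 2a undefined. 2a->0: no, aba/c meet in 0. 2a->1: no, aba/ccaacba meet in 1. 2a->2: ok.
abb: 2b undefined. 2b->0: ok.
abc: 2c undefined. 2c->0: no, babcac/caaccac meet in 1 with "c" left. 2c->1: no, cacba/abaccba meet in 1 with "cba" left. 2c->2: ok.
bac: 1c undefined. 1c->0: no, cacba/abaccba meet in 1. 1c->1: ok.
All examples now run through 3 states with every (state, symbol) defined. Accept strings end in {2}, Reject strings end in {0,1}; accept={2}.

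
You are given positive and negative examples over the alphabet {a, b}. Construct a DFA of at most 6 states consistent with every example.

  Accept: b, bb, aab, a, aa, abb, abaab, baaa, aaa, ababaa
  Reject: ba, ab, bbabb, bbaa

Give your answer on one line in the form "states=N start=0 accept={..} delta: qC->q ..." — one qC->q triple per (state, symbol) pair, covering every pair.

Fold the examples into a partial DFA from state 0: repeatedly fix the first undefined (state, symbol) met by the shortest-then-alphabetical prefix, trying targets in increasing order and rejecting any under which an Accept and a Reject string meet in one state with the same remainder; add a state when all current targets are rejected. Accepting states are where Accept strings end.
a: 0a undefined. 0a->0: no, b/ab meet in 0 with "b" left. Open state 1: 0a->1.
b: 0b undefined. 0b->0: no, a/ba meet in 1. 0b->1: no, bb/ab meet in 1 with "b" left. Open state 2: 0b->2.
aa: 1a undefined. 1a->0: ok.
ab: 1b undefined. 1b->0: no, aa/ab meet in 0. 1b->1: no, a/ab meet in 1. 1b->2: no, b/ab meet in 2. Open state 3: 1b->3.
ba: 2a undefined. 2a->0: no, aa/ba meet in 0. 2a->1: no, a/ba meet in 1. 2a->2: no, b/ba meet in 2. 2a->3: ok.
bb: 2b undefined. 2b->0: no, bb/bbaa meet in 0. 2b->1: no, bb/bbabb meet in 1. 2b->2: ok.
aba: 3a undefined. 3a->0: no, aa/bbaa meet in 0. 3a->1: no, a/bbaa meet in 1. 3a->2: no, b/bbaa meet in 2. 3a->3: no, baaa/ba meet in 3. Open state 4: 3a->4.
abb: 3b undefined. 3b->0: no, b/bbabb meet in 2. 3b->1: ok.
abaa: 4a undefined. 4a->0: ok.
abab: 4b undefined. 4b->0: ok.
All examples now run through 5 states with every (state, symbol) defined. Accept strings end in {0,1,2}, Reject strings end in {3,4}; accept={0,1,2}.

states=5 start=0 accept={0,1,2} delta: 0a->1 0b->2 1a->0 1b->3 2a->3 2b->2 3a->4 3b->1 4a->0 4b->0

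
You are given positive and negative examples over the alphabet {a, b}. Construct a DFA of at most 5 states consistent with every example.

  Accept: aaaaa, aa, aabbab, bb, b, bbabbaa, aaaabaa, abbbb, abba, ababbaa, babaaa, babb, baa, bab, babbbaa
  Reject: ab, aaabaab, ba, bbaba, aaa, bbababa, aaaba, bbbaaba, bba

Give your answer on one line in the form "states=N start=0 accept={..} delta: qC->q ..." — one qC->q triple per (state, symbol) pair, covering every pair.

Fold the examples into a partial DFA from state 0: repeatedly fix the first undefined (state, symbol) met by the shortest-then-alphabetical prefix, trying targets in increasing order and rejecting any under which an Accept and a Reject string meet in one state with the same remainder; add a state when all current targets are rejected. Accepting states are where Accept strings end.
a: 0a undefined. 0a->0: no, aaaaa/aaa meet in 0. Open state 1: 0a->1.
b: 0b undefined. 0b->0: no, bab/ab meet in 1 with "b" left. 0b->1: no, aa/ba meet in 1 with "a" left. Open state 2: 0b->2.
aa: 1a undefined. 1a->0: no, aaaaa/aaa meet in 1. 1a->1: no, aaaaa/aaa meet in 1. 1a->2: ok.
ab: 1b undefined. 1b->0: no, abba/ba meet in 2 with "a" left. 1b->1: no, abbbb/ab meet in 1. 1b->2: no, aa/ab meet in 2. Open state 3: 1b->3.
ba: 2a undefined. 2a->0: ok.
bb: 2b undefined. 2b->0: no, bb/ba meet in 0. 2b->1: no, aaaaa/bbaba meet in 2. 2b->2: ok.
aba: 3a undefined. 3a->0: ok.
abb: 3b undefined. 3b->0: ok.
All examples now run through 4 states with every (state, symbol) defined. Accept strings end in {1,2}, Reject strings end in {0,3}; accept={1,2}.

states=4 start=0 accept={1,2} delta: 0a->1 0b->2 1a->2 1b->3 2a->0 2b->2 3a->0 3b->0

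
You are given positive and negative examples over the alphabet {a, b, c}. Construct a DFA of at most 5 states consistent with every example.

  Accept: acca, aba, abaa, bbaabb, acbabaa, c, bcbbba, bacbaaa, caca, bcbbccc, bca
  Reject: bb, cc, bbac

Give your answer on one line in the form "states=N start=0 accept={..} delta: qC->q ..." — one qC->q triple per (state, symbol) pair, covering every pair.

Fold the examples into a partial DFA from state 0: repeatedly fix the first undefined (state, symbol) met by the shortest-then-alphabetical prefix, trying targets in increasing order and rejecting any under which an Accept and a Reject string meet in one state with the same remainder; add a state when all current targets are rejected. Accepting states are where Accept strings end.
a: 0a undefined. 0a->0: ok.
b: 0b undefined. 0b->0: no, aba/bb meet in 0. Open state 1: 0b->1.
c: 0c undefined. 0c->0: no, acca/cc meet in 0. 0c->1: ok.
ba: 1a undefined. 1a->0: ok.
bb: 1b undefined. 1b->0: no, aba/bb meet in 0. 1b->1: no, bbaabb/bb meet in 1. Open state 2: 1b->2.
bc: 1c undefined. 1c->0: no, acca/cc meet in 0. 1c->1: no, c/cc meet in 1. 1c->2: ok.
bba: 2a undefined. 2a->0: no, bbaabb/bb meet in 2. 2a->1: no, bbaabb/bb meet in 2. 2a->2: no, acca/bb meet in 2. Open state 3: 2a->3.
bcb: 2b undefined. 2b->0: ok.
bbaa: 3a undefined. 3a->0: no, bbaabb/bb meet in 2. 3a->1: ok.
bbac: 3c undefined. 3c->0: no, aba/bbac meet in 0. 3c->1: no, c/bbac meet in 1. 3c->2: ok.
acbab: 3b undefined. 3b->0: ok.
bcbbcc: 2c undefined. 2c->0: ok.
All examples now run through 4 states with every (state, symbol) defined. Accept strings end in {0,1,3}, Reject strings end in {2}; accept={0,1,3}.

states=4 start=0 accept={0,1,3} delta: 0a->0 0b->1 0c->1 1a->0 1b->2 1c->2 2a->3 2b->0 2c->0 3a->1 3b->0 3c->2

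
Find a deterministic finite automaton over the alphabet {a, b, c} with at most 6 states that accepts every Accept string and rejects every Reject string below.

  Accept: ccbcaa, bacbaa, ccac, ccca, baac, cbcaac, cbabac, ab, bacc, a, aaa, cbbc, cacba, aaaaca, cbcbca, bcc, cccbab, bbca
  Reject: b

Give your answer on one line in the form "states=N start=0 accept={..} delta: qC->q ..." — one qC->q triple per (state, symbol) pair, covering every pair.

Grow the machine one transition at a time. Run the examples from 0; the earliest place one falls off (shortest prefix, ties alphabetical) gets sent to the lowest-numbered state that keeps every Accept/Reject pair distinguishable — a pair clashes when both reach the same state with identical unread suffix — and to a fresh state only if none does.
a: 0a undefined. 0a->0: no, ab/b meet in 0 with "b" left. Open state 1: 0a->1.
b: 0b undefined. 0b->0: ok.
c: 0c undefined. 0c->0: no, cbbc/b meet in 0. 0c->1: ok.
aa: 1a undefined. 1a->0: no, aaaaca/b meet in 0. 1a->1: ok.
ab: 1b undefined. 1b->0: no, ab/b meet in 0. 1b->1: ok.
cc: 1c undefined. 1c->0: no, ccac/b meet in 0. 1c->1: ok.
All examples now run through 2 states with every (state, symbol) defined. Accept strings end in {1}, Reject strings end in {0}; accept={1}.

states=2 start=0 accept={1} delta: 0a->1 0b->0 0c->1 1a->1 1b->1 1c->1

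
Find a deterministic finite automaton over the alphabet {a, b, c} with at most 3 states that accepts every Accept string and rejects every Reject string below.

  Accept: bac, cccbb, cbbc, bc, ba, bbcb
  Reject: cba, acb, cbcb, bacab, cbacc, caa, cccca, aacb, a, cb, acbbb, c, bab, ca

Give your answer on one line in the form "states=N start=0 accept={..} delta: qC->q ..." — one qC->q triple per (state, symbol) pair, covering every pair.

states=3 start=0 accept={1} delta: 0a->0 0b->1 0c->2 1a->1 1b->2 1c->1 2a->0 2b->0 2c->0

Grow the machine one transition at a time. Run the examples from 0; the earliest place one falls off (shortest prefix, ties alphabetical) gets sent to the lowest-numbered state that keeps every Accept/Reject pair distinguishable — a pair clashes when both reach the same state with identical unread suffix — and to a fresh state only if none does.
a: 0a undefined. 0a->0: ok.
b: 0b undefined. 0b->0: no, bac/c meet in 0 with "c" left. Open state 1: 0b->1.
c: 0c undefined. 0c->0: no, ba/cba meet in 1 with "a" left. 0c->1: no, ba/ca meet in 1 with "a" left. Open state 2: 0c->2.
ba: 1a undefined. 1a->0: no, bac/c meet in 2. 1a->1: ok.
bb: 1b undefined. 1b->0: no, bbcb/acb meet in 2 with "b" left. 1b->1: no, ba/bab meet in 1. 1b->2: ok.
bc: 1c undefined. 1c->0: no, bac/a meet in 0. 1c->1: ok.
ca: 2a undefined. 2a->0: ok.
cb: 2b undefined. 2b->0: ok.
cc: 2c undefined. 2c->0: ok.
All examples now run through 3 states with every (state, symbol) defined. Accept strings end in {1}, Reject strings end in {0,2}; accept={1}.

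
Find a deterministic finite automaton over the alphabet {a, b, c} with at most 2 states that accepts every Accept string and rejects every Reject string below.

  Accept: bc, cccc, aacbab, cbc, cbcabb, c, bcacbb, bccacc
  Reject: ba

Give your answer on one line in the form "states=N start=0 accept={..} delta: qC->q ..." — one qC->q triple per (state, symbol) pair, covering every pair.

Fold the examples into a partial DFA from state 0: repeatedly fix the first undefined (state, symbol) met by the shortest-then-alphabetical prefix, trying targets in increasing order and rejecting any under which an Accept and a Reject string meet in one state with the same remainder; add a state when all current targets are rejected. Accepting states are where Accept strings end.
a: 0a undefined. 0a->0: ok.
b: 0b undefined. 0b->0: ok.
c: 0c undefined. 0c->0: no, bc/ba meet in 0. Open state 1: 0c->1.
cb: 1b undefined. 1b->0: no, aacbab/ba meet in 0. 1b->1: ok.
cc: 1c undefined. 1c->0: no, cccc/ba meet in 0. 1c->1: ok.
bca: 1a undefined. 1a->0: no, aacbab/ba meet in 0. 1a->1: ok.
All examples now run through 2 states with every (state, symbol) defined. Accept strings end in {1}, Reject strings end in {0}; accept={1}.

states=2 start=0 accept={1} delta: 0a->0 0b->0 0c->1 1a->1 1b->1 1c->1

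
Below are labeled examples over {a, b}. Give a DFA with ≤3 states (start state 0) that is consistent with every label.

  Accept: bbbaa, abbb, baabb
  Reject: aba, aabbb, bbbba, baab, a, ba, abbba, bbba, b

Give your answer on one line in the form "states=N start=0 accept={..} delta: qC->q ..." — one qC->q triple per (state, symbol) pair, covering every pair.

states=3 start=0 accept={2} delta: 0a->1 0b->0 1a->2 1b->2 2a->0 2b->1

Fold the examples into a partial DFA from state 0: repeatedly fix the first undefined (state, symbol) met by the shortest-then-alphabetical prefix, trying targets in increasing order and rejecting any under which an Accept and a Reject string meet in one state with the same remainder; add a state when all current targets are rejected. Accepting states are where Accept strings end.
a: 0a undefined. 0a->0: no, abbb/aabbb meet in 0 with "bbb" left. Open state 1: 0a->1.
b: 0b undefined. 0b->0: ok.
aa: 1a undefined. 1a->0: no, bbbaa/aabbb meet in 0. 1a->1: no, bbbaa/bbbba meet in 1. Open state 2: 1a->2.
ab: 1b undefined. 1b->0: no, abbb/b meet in 0. 1b->1: no, bbbaa/aba meet in 2. 1b->2: ok.
aab: 2b undefined. 2b->0: no, abbb/aabbb meet in 0. 2b->1: ok.
aba: 2a undefined. 2a->0: ok.
All examples now run through 3 states with every (state, symbol) defined. Accept strings end in {2}, Reject strings end in {0,1}; accept={2}.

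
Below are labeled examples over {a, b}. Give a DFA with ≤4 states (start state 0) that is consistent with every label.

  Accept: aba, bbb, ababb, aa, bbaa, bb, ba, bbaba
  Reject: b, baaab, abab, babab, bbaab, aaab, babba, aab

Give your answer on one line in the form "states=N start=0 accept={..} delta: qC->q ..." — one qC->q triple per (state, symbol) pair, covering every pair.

states=4 start=0 accept={0,2} delta: 0a->0 0b->1 1a->0 1b->2 2a->3 2b->0 3a->0 3b->0

Fold the examples into a partial DFA from state 0: repeatedly fix the first undefined (state, symbol) met by the shortest-then-alphabetical prefix, trying targets in increasing order and rejecting any under which an Accept and a Reject string meet in one state with the same remainder; add a state when all current targets are rejected. Accepting states are where Accept strings end.
a: 0a undefined. 0a->0: ok.
b: 0b undefined. 0b->0: no, aba/b meet in 0. Open state 1: 0b->1.
ba: 1a undefined. 1a->0: ok.
bb: 1b undefined. 1b->0: no, aba/babba meet in 0. 1b->1: no, aba/babba meet in 0. Open state 2: 1b->2.
bba: 2a undefined. 2a->0: no, aba/babba meet in 0. 2a->1: no, bbaba/b meet in 1. 2a->2: no, bbb/bbaab meet in 2 with "b" left. Open state 3: 2a->3.
bbb: 2b undefined. 2b->0: ok.
bbaa: 3a undefined. 3a->0: ok.
bbab: 3b undefined. 3b->0: ok.
All examples now run through 4 states with every (state, symbol) defined. Accept strings end in {0,2}, Reject strings end in {1,3}; accept={0,2}.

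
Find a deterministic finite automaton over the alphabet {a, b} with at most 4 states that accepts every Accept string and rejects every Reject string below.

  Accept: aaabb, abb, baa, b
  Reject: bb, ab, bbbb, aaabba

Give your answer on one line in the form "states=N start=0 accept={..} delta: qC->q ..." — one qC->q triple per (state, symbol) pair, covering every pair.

Grow the machine one transition at a time. Run the examples from 0; the earliest place one falls off (shortest prefix, ties alphabetical) gets sent to the lowest-numbered state that keeps every Accept/Reject pair distinguishable — a pair clashes when both reach the same state with identical unread suffix — and to a fresh state only if none does.
a: 0a undefined. 0a->0: no, aaabb/bb meet in 0 with "bb" left. Open state 1: 0a->1.
b: 0b undefined. 0b->0: no, b/bb meet in 0. 0b->1: ok.
aa: 1a undefined. 1a->0: ok.
ab: 1b undefined. 1b->0: ok.
All examples now run through 2 states with every (state, symbol) defined. Accept strings end in {1}, Reject strings end in {0}; accept={1}.

states=2 start=0 accept={1} delta: 0a->1 0b->1 1a->0 1b->0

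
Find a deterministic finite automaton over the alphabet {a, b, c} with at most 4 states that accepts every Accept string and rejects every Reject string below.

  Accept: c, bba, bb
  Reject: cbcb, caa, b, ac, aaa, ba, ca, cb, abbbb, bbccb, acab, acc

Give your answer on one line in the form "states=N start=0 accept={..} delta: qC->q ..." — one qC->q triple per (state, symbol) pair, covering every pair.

states=4 start=0 accept={0,2} delta: 0a->1 0b->1 0c->0 1a->1 1b->2 1c->3 2a->0 2b->1 2c->0 3a->0 3b->1 3c->1

Fold the examples into a partial DFA from state 0: repeatedly fix the first undefined (state, symbol) met by the shortest-then-alphabetical prefix, trying targets in increasing order and rejecting any under which an Accept and a Reject string meet in one state with the same remainder; add a state when all current targets are rejected. Accepting states are where Accept strings end.
a: 0a undefined. 0a->0: no, c/ac meet in 0 with "c" left. Open state 1: 0a->1.
b: 0b undefined. 0b->0: no, bba/ba meet in 1. 0b->1: ok.
c: 0c undefined. 0c->0: ok.
aa: 1a undefined. 1a->0: no, c/caa meet in 0. 1a->1: ok.
ab: 1b undefined. 1b->0: no, bba/caa meet in 1. 1b->1: no, bba/caa meet in 1. Open state 2: 1b->2.
ac: 1c undefined. 1c->0: no, c/ac meet in 0. 1c->1: no, bb/cbcb meet in 2. 1c->2: no, bb/ac meet in 2. Open state 3: 1c->3.
abb: 2b undefined. 2b->0: no, bb/abbbb meet in 2. 2b->1: ok.
aca: 3a undefined. 3a->0: ok.
acc: 3c undefined. 3c->0: no, c/acc meet in 0. 3c->1: ok.
bba: 2a undefined. 2a->0: ok.
bbc: 2c undefined. 2c->0: ok.
cbcb: 3b undefined. 3b->0: no, c/cbcb meet in 0. 3b->1: ok.
All examples now run through 4 states with every (state, symbol) defined. Accept strings end in {0,2}, Reject strings end in {1,3}; accept={0,2}.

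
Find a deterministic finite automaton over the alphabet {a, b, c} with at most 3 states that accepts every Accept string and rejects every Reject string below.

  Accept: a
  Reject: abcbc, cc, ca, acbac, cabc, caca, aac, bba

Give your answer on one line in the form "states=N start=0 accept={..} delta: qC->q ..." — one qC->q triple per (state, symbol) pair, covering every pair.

State merging on the prefix tree: take the shortest (then alphabetical) example prefix whose next move is undefined and point that move at state 0, else 1, else 2, ...; a target is out if some Accept/Reject pair would then sit in one state with the same input left (inseparable). If every existing state is out, open a new one.
a: 0a undefined. 0a->0: ok.
b: 0b undefined. 0b->0: no, a/bba meet in 0. Open state 1: 0b->1.
c: 0c undefined. 0c->0: no, a/cc meet in 0. 0c->1: ok.
bb: 1b undefined. 1b->0: no, a/bba meet in 0. 1b->1: ok.
ca: 1a undefined. 1a->0: no, a/ca meet in 0. 1a->1: ok.
cc: 1c undefined. 1c->0: no, a/abcbc meet in 0. 1c->1: ok.
All examples now run through 2 states with every (state, symbol) defined. Accept strings end in {0}, Reject strings end in {1}; accept={0}.

states=2 start=0 accept={0} delta: 0a->0 0b->1 0c->1 1a->1 1b->1 1c->1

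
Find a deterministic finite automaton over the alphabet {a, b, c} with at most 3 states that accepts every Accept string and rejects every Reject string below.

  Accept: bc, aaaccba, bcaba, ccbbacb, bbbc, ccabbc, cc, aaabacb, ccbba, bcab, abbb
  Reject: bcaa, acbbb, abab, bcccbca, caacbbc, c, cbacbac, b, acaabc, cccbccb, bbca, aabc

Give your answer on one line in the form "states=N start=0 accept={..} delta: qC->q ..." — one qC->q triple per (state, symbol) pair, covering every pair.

Fold the examples into a partial DFA from state 0: repeatedly fix the first undefined (state, symbol) met by the shortest-then-alphabetical prefix, trying targets in increasing order and rejecting any under which an Accept and a Reject string meet in one state with the same remainder; add a state when all current targets are rejected. Accepting states are where Accept strings end.
a: 0a undefined. 0a->0: no, bc/aabc meet in 0 with "bc" left. Open state 1: 0a->1.
b: 0b undefined. 0b->0: no, bc/c meet in 0 with "c" left. 0b->1: ok.
c: 0c undefined. 0c->0: no, cc/c meet in 0. 0c->1: ok.
aa: 1a undefined. 1a->0: no, bc/aabc meet in 1 with "c" left. 1a->1: ok.
ab: 1b undefined. 1b->0: no, abbb/abab meet in 0. 1b->1: no, bc/aabc meet in 1 with "c" left. Open state 2: 1b->2.
ac: 1c undefined. 1c->0: ok.
aba: 2a undefined. 2a->0: ok.
abb: 2b undefined. 2b->0: no, bc/acbbb meet in 0. 2b->1: ok.
bbc: 2c undefined. 2c->0: no, bc/caacbbc meet in 0. 2c->1: ok.
All examples now run through 3 states with every (state, symbol) defined. Accept strings end in {0,2}, Reject strings end in {1}; accept={0,2}.

states=3 start=0 accept={0,2} delta: 0a->1 0b->1 0c->1 1a->1 1b->2 1c->0 2a->0 2b->1 2c->1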